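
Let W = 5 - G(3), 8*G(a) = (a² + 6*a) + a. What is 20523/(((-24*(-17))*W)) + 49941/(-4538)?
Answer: 5638622/192865 ≈ 29.236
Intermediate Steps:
G(a) = a²/8 + 7*a/8 (G(a) = ((a² + 6*a) + a)/8 = (a² + 7*a)/8 = a²/8 + 7*a/8)
W = 5/4 (W = 5 - 3*(7 + 3)/8 = 5 - 3*10/8 = 5 - 1*15/4 = 5 - 15/4 = 5/4 ≈ 1.2500)
20523/(((-24*(-17))*W)) + 49941/(-4538) = 20523/((-24*(-17)*(5/4))) + 49941/(-4538) = 20523/((408*(5/4))) + 49941*(-1/4538) = 20523/510 - 49941/4538 = 20523*(1/510) - 49941/4538 = 6841/170 - 49941/4538 = 5638622/192865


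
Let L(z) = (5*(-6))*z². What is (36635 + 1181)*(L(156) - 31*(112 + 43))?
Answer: -27790411160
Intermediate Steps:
L(z) = -30*z²
(36635 + 1181)*(L(156) - 31*(112 + 43)) = (36635 + 1181)*(-30*156² - 31*(112 + 43)) = 37816*(-30*24336 - 31*155) = 37816*(-730080 - 4805) = 37816*(-734885) = -27790411160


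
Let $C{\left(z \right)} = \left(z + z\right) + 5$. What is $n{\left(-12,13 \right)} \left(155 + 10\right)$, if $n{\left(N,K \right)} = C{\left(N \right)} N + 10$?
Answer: $39270$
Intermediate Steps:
$C{\left(z \right)} = 5 + 2 z$ ($C{\left(z \right)} = 2 z + 5 = 5 + 2 z$)
$n{\left(N,K \right)} = 10 + N \left(5 + 2 N\right)$ ($n{\left(N,K \right)} = \left(5 + 2 N\right) N + 10 = N \left(5 + 2 N\right) + 10 = 10 + N \left(5 + 2 N\right)$)
$n{\left(-12,13 \right)} \left(155 + 10\right) = \left(10 - 12 \left(5 + 2 \left(-12\right)\right)\right) \left(155 + 10\right) = \left(10 - 12 \left(5 - 24\right)\right) 165 = \left(10 - -228\right) 165 = \left(10 + 228\right) 165 = 238 \cdot 165 = 39270$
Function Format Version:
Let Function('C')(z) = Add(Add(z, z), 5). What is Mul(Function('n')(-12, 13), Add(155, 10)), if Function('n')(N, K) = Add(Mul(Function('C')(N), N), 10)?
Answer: 39270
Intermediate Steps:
Function('C')(z) = Add(5, Mul(2, z)) (Function('C')(z) = Add(Mul(2, z), 5) = Add(5, Mul(2, z)))
Function('n')(N, K) = Add(10, Mul(N, Add(5, Mul(2, N)))) (Function('n')(N, K) = Add(Mul(Add(5, Mul(2, N)), N), 10) = Add(Mul(N, Add(5, Mul(2, N))), 10) = Add(10, Mul(N, Add(5, Mul(2, N)))))
Mul(Function('n')(-12, 13), Add(155, 10)) = Mul(Add(10, Mul(-12, Add(5, Mul(2, -12)))), Add(155, 10)) = Mul(Add(10, Mul(-12, Add(5, -24))), 165) = Mul(Add(10, Mul(-12, -19)), 165) = Mul(Add(10, 228), 165) = Mul(238, 165) = 39270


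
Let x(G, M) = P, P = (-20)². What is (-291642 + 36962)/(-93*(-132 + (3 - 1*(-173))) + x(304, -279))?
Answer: 63670/923 ≈ 68.982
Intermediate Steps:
P = 400
x(G, M) = 400
(-291642 + 36962)/(-93*(-132 + (3 - 1*(-173))) + x(304, -279)) = (-291642 + 36962)/(-93*(-132 + (3 - 1*(-173))) + 400) = -254680/(-93*(-132 + (3 + 173)) + 400) = -254680/(-93*(-132 + 176) + 400) = -254680/(-93*44 + 400) = -254680/(-4092 + 400) = -254680/(-3692) = -254680*(-1/3692) = 63670/923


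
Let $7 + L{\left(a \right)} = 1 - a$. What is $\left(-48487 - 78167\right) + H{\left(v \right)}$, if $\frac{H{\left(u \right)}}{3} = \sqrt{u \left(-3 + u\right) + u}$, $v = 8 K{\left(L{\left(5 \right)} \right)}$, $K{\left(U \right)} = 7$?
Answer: $-126654 + 36 \sqrt{21} \approx -1.2649 \cdot 10^{5}$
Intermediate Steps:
$L{\left(a \right)} = -6 - a$ ($L{\left(a \right)} = -7 - \left(-1 + a\right) = -6 - a$)
$v = 56$ ($v = 8 \cdot 7 = 56$)
$H{\left(u \right)} = 3 \sqrt{u + u \left(-3 + u\right)}$ ($H{\left(u \right)} = 3 \sqrt{u \left(-3 + u\right) + u} = 3 \sqrt{u + u \left(-3 + u\right)}$)
$\left(-48487 - 78167\right) + H{\left(v \right)} = \left(-48487 - 78167\right) + 3 \sqrt{56 \left(-2 + 56\right)} = \left(-48487 - 78167\right) + 3 \sqrt{56 \cdot 54} = -126654 + 3 \sqrt{3024} = -126654 + 3 \cdot 12 \sqrt{21} = -126654 + 36 \sqrt{21}$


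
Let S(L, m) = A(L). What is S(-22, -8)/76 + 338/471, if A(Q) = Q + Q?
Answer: 1241/8949 ≈ 0.13867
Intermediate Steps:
A(Q) = 2*Q
S(L, m) = 2*L
S(-22, -8)/76 + 338/471 = (2*(-22))/76 + 338/471 = -44*1/76 + 338*(1/471) = -11/19 + 338/471 = 1241/8949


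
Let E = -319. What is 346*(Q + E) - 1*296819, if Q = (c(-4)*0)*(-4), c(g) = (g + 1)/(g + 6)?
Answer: -407193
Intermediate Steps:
c(g) = (1 + g)/(6 + g)
Q = 0 (Q = (((1 - 4)/(6 - 4))*0)*(-4) = ((-3/2)*0)*(-4) = (((1/2)*(-3))*0)*(-4) = -3/2*0*(-4) = 0*(-4) = 0)
346*(Q + E) - 1*296819 = 346*(0 - 319) - 1*296819 = 346*(-319) - 296819 = -110374 - 296819 = -407193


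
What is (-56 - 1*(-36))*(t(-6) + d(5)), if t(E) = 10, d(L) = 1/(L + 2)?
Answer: -1420/7 ≈ -202.86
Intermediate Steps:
d(L) = 1/(2 + L)
(-56 - 1*(-36))*(t(-6) + d(5)) = (-56 - 1*(-36))*(10 + 1/(2 + 5)) = (-56 + 36)*(10 + 1/7) = -20*(10 + ⅐) = -20*71/7 = -1420/7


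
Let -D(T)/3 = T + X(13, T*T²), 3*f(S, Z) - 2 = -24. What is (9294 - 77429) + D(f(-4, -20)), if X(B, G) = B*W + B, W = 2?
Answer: -68230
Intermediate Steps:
f(S, Z) = -22/3 (f(S, Z) = ⅔ + (⅓)*(-24) = ⅔ - 8 = -22/3)
X(B, G) = 3*B (X(B, G) = B*2 + B = 2*B + B = 3*B)
D(T) = -117 - 3*T (D(T) = -3*(T + 3*13) = -3*(T + 39) = -3*(39 + T) = -117 - 3*T)
(9294 - 77429) + D(f(-4, -20)) = (9294 - 77429) + (-117 - 3*(-22/3)) = -68135 + (-117 + 22) = -68135 - 95 = -68230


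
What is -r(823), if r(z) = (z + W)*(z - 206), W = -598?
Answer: -138825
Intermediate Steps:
r(z) = (-598 + z)*(-206 + z) (r(z) = (z - 598)*(z - 206) = (-598 + z)*(-206 + z))
-r(823) = -(123188 + 823**2 - 804*823) = -(123188 + 677329 - 661692) = -1*138825 = -138825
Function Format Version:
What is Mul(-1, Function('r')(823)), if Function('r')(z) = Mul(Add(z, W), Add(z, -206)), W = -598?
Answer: -138825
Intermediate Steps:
Function('r')(z) = Mul(Add(-598, z), Add(-206, z)) (Function('r')(z) = Mul(Add(z, -598), Add(z, -206)) = Mul(Add(-598, z), Add(-206, z)))
Mul(-1, Function('r')(823)) = Mul(-1, Add(123188, Pow(823, 2), Mul(-804, 823))) = Mul(-1, Add(123188, 677329, -661692)) = Mul(-1, 138825) = -138825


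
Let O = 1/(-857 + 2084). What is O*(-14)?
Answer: -14/1227 ≈ -0.011410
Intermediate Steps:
O = 1/1227 ≈ 0.00081500
O*(-14) = (1/1227)*(-14) = -14/1227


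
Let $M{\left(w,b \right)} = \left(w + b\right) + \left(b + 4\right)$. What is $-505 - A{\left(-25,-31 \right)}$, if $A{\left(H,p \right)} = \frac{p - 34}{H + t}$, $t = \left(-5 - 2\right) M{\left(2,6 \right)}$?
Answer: $- \frac{76320}{151} \approx -505.43$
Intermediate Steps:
$M{\left(w,b \right)} = 4 + w + 2 b$ ($M{\left(w,b \right)} = \left(b + w\right) + \left(4 + b\right) = 4 + w + 2 b$)
$t = -126$ ($t = \left(-5 - 2\right) \left(4 + 2 + 2 \cdot 6\right) = - 7 \left(4 + 2 + 12\right) = \left(-7\right) 18 = -126$)
$A{\left(H,p \right)} = \frac{-34 + p}{-126 + H}$ ($A{\left(H,p \right)} = \frac{p - 34}{H - 126} = \frac{-34 + p}{-126 + H}$)
$-505 - A{\left(-25,-31 \right)} = -505 - \frac{-34 - 31}{-126 - 25} = -505 - \frac{1}{-151} \left(-65\right) = -505 - \left(- \frac{1}{151}\right) \left(-65\right) = -505 - \frac{65}{151} = - \frac{76320}{151}$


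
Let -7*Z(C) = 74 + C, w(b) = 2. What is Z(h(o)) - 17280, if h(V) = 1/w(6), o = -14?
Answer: -242069/14 ≈ -17291.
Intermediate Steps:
h(V) = 1/2
Z(C) = -74/7 - C/7 (Z(C) = -(74 + C)/7 = -74/7 - C/7)
Z(h(o)) - 17280 = (-74/7 - 1/7*1/2) - 17280 = (-74/7 - 1/14) - 17280 = -149/14 - 17280 = -242069/14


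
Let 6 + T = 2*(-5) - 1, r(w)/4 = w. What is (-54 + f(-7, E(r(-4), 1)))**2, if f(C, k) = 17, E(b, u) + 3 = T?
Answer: 1369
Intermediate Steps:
r(w) = 4*w
T = -17 (T = -6 + (2*(-5) - 1) = -6 + (-10 - 1) = -6 - 11 = -17)
E(b, u) = -20 (E(b, u) = -3 - 17 = -20)
(-54 + f(-7, E(r(-4), 1)))**2 = (-54 + 17)**2 = (-37)**2 = 1369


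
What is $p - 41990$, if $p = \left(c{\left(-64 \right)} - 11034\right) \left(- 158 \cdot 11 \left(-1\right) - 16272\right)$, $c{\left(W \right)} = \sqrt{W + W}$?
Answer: $160326166 - 116272 i \sqrt{2} \approx 1.6033 \cdot 10^{8} - 1.6443 \cdot 10^{5} i$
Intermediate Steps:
$c{\left(W \right)} = \sqrt{2} \sqrt{W}$ ($c{\left(W \right)} = \sqrt{2 W} = \sqrt{2} \sqrt{W}$)
$p = 160368156 - 116272 i \sqrt{2}$ ($p = \left(\sqrt{2} \sqrt{-64} - 11034\right) \left(- 158 \cdot 11 \left(-1\right) - 16272\right) = \left(\sqrt{2} \cdot 8 i - 11034\right) \left(\left(-158\right) \left(-11\right) - 16272\right) = \left(8 i \sqrt{2} - 11034\right) \left(1738 - 16272\right) = \left(-11034 + 8 i \sqrt{2}\right) \left(-14534\right) = 160368156 - 116272 i \sqrt{2} \approx 1.6037 \cdot 10^{8} - 1.6443 \cdot 10^{5} i$)
$p - 41990 = \left(160368156 - 116272 i \sqrt{2}\right) - 41990 = 160326166 - 116272 i \sqrt{2}$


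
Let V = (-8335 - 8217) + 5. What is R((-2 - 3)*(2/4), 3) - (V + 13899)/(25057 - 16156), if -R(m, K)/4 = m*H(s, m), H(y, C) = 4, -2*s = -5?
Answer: 358688/8901 ≈ 40.297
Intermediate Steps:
s = 5/2 (s = -1/2*(-5) = 5/2 ≈ 2.5000)
V = -16547 (V = -16552 + 5 = -16547)
R(m, K) = -16*m (R(m, K) = -4*m*4 = -16*m)
R((-2 - 3)*(2/4), 3) - (V + 13899)/(25057 - 16156) = -16*(-2 - 3)*2/4 - (-16547 + 13899)/(25057 - 16156) = -(-80)*2*(1/4) - (-2648)/8901 = -(-80)/2 - (-2648)/8901 = -16*(-5/2) - 1*(-2648/8901) = 40 + 2648/8901 = 358688/8901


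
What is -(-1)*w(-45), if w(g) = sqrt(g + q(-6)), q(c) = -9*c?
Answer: 3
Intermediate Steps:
w(g) = sqrt(54 + g) (w(g) = sqrt(g - 9*(-6)) = sqrt(g + 54) = sqrt(54 + g))
-(-1)*w(-45) = -(-1)*sqrt(54 - 45) = -(-1)*sqrt(9) = -(-1)*3 = -1*(-3) = 3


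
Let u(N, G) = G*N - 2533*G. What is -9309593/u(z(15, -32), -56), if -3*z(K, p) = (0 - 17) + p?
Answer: -27928779/422800 ≈ -66.057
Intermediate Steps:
z(K, p) = 17/3 - p/3 (z(K, p) = -((0 - 17) + p)/3 = -(-17 + p)/3 = 17/3 - p/3)
u(N, G) = -2533*G + G*N
-9309593/u(z(15, -32), -56) = -9309593*(-1/(56*(-2533 + (17/3 - ⅓*(-32))))) = -9309593*(-1/(56*(-2533 + (17/3 + 32/3)))) = -9309593*(-1/(56*(-2533 + 49/3))) = -9309593/((-56*(-7550/3))) = -9309593/422800/3 = -9309593*3/422800 = -27928779/422800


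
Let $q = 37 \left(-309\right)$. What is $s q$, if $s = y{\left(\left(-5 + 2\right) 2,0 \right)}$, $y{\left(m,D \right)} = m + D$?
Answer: $68598$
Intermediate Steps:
$y{\left(m,D \right)} = D + m$
$s = -6$ ($s = 0 + \left(-5 + 2\right) 2 = 0 - 6 = -6$)
$q = -11433$
$s q = \left(-6\right) \left(-11433\right) = 68598$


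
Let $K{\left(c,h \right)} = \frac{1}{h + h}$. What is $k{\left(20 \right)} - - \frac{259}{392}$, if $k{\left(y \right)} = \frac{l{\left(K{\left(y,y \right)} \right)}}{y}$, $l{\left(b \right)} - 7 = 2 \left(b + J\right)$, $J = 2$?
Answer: $\frac{3397}{2800} \approx 1.2132$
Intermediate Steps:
$K{\left(c,h \right)} = \frac{1}{2 h}$
$l{\left(b \right)} = 11 + 2 b$ ($l{\left(b \right)} = 7 + 2 \left(b + 2\right) = 7 + 2 \left(2 + b\right) = 7 + \left(4 + 2 b\right) = 11 + 2 b$)
$k{\left(y \right)} = \frac{11 + \frac{1}{y}}{y}$ ($k{\left(y \right)} = \frac{11 + 2 \frac{1}{2 y}}{y} = \frac{11 + \frac{1}{y}}{y}$)
$k{\left(20 \right)} - - \frac{259}{392} = \frac{1 + 11 \cdot 20}{400} - - \frac{259}{392} = \frac{1 + 220}{400} - \left(-259\right) \frac{1}{392} = \frac{1}{400} \cdot 221 - - \frac{37}{56} = \frac{221}{400} + \frac{37}{56} = \frac{3397}{2800}$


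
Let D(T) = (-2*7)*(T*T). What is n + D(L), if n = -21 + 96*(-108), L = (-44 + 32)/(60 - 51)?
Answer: -93725/9 ≈ -10414.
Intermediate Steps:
L = -4/3 (L = -12/9 = -12*⅑ = -4/3 ≈ -1.3333)
n = -10389 (n = -21 - 10368 = -10389)
D(T) = -14*T²
n + D(L) = -10389 - 14*(-4/3)² = -10389 - 14*16/9 = -10389 - 224/9 = -93725/9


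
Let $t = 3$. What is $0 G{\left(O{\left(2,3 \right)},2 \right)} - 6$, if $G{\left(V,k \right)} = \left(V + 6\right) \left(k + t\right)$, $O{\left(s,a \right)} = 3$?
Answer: $-6$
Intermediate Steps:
$G{\left(V,k \right)} = \left(3 + k\right) \left(6 + V\right)$ ($G{\left(V,k \right)} = \left(V + 6\right) \left(k + 3\right) = \left(6 + V\right) \left(3 + k\right) = \left(3 + k\right) \left(6 + V\right)$)
$0 G{\left(O{\left(2,3 \right)},2 \right)} - 6 = 0 \left(18 + 3 \cdot 3 + 6 \cdot 2 + 3 \cdot 2\right) - 6 = 0 \left(18 + 9 + 12 + 6\right) - 6 = 0 \cdot 45 - 6 = 0 - 6 = -6$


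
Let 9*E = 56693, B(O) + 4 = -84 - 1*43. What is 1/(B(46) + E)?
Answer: 9/55514 ≈ 0.00016212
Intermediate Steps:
B(O) = -131 (B(O) = -4 + (-84 - 1*43) = -4 + (-84 - 43) = -4 - 127 = -131)
E = 56693/9 (E = (⅑)*56693 = 56693/9 ≈ 6299.2)
1/(B(46) + E) = 1/(-131 + 56693/9) = 1/(55514/9) = 9/55514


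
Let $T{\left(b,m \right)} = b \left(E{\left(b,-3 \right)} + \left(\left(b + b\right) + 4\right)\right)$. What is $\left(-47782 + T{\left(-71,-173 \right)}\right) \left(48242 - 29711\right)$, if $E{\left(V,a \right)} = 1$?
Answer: $-705197205$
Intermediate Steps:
$T{\left(b,m \right)} = b \left(5 + 2 b\right)$ ($T{\left(b,m \right)} = b \left(1 + \left(\left(b + b\right) + 4\right)\right) = b \left(1 + \left(2 b + 4\right)\right) = b \left(1 + \left(4 + 2 b\right)\right) = b \left(5 + 2 b\right)$)
$\left(-47782 + T{\left(-71,-173 \right)}\right) \left(48242 - 29711\right) = \left(-47782 - 71 \left(5 + 2 \left(-71\right)\right)\right) \left(48242 - 29711\right) = \left(-47782 - 71 \left(5 - 142\right)\right) 18531 = \left(-47782 - -9727\right) 18531 = \left(-47782 + 9727\right) 18531 = \left(-38055\right) 18531 = -705197205$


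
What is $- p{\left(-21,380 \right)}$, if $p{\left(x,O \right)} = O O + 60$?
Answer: $-144460$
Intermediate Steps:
$p{\left(x,O \right)} = 60 + O^{2}$ ($p{\left(x,O \right)} = O^{2} + 60 = 60 + O^{2}$)
$- p{\left(-21,380 \right)} = - (60 + 380^{2}) = - (60 + 144400) = \left(-1\right) 144460 = -144460$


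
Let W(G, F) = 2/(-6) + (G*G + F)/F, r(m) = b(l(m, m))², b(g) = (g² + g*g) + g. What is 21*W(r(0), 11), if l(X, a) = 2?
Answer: 210154/11 ≈ 19105.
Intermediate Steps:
b(g) = g + 2*g² (b(g) = (g² + g²) + g = 2*g² + g = g + 2*g²)
r(m) = 100 (r(m) = (2*(1 + 2*2))² = (2*(1 + 4))² = (2*5)² = 10² = 100)
W(G, F) = -⅓ + (F + G²)/F (W(G, F) = 2*(-⅙) + (G² + F)/F = -⅓ + (F + G²)/F)
21*W(r(0), 11) = 21*(⅔ + 100²/11) = 21*(⅔ + (1/11)*10000) = 21*(⅔ + 10000/11) = 21*(30022/33) = 210154/11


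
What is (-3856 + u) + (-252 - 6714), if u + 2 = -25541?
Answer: -36365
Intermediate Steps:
u = -25543 (u = -2 - 25541 = -25543)
(-3856 + u) + (-252 - 6714) = (-3856 - 25543) + (-252 - 6714) = -29399 - 6966 = -36365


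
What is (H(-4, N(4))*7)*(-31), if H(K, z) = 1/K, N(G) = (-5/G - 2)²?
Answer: 217/4 ≈ 54.250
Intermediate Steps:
N(G) = (-2 - 5/G)²
(H(-4, N(4))*7)*(-31) = (7/(-4))*(-31) = -¼*7*(-31) = -7/4*(-31) = 217/4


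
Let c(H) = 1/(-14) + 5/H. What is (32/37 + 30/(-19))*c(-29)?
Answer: 24849/142709 ≈ 0.17412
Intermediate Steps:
c(H) = -1/14 + 5/H (c(H) = 1*(-1/14) + 5/H = -1/14 + 5/H)
(32/37 + 30/(-19))*c(-29) = (32/37 + 30/(-19))*((1/14)*(70 - 1*(-29))/(-29)) = (32*(1/37) + 30*(-1/19))*((1/14)*(-1/29)*(70 + 29)) = (32/37 - 30/19)*((1/14)*(-1/29)*99) = -502/703*(-99/406) = 24849/142709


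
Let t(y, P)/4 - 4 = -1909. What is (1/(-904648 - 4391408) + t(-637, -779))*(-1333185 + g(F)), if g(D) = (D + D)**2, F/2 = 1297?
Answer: -1032392245612150639/5296056 ≈ -1.9494e+11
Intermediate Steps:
F = 2594 (F = 2*1297 = 2594)
t(y, P) = -7620 (t(y, P) = 16 + 4*(-1909) = 16 - 7636 = -7620)
g(D) = 4*D**2 (g(D) = (2*D)**2 = 4*D**2)
(1/(-904648 - 4391408) + t(-637, -779))*(-1333185 + g(F)) = (1/(-904648 - 4391408) - 7620)*(-1333185 + 4*2594**2) = (1/(-5296056) - 7620)*(-1333185 + 4*6728836) = (-1/5296056 - 7620)*(-1333185 + 26915344) = -40355946721/5296056*25582159 = -1032392245612150639/5296056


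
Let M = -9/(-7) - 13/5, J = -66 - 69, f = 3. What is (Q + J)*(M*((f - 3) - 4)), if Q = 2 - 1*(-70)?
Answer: -1656/5 ≈ -331.20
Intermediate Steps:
Q = 72 (Q = 2 + 70 = 72)
J = -135
M = -46/35 (M = -9*(-1/7) - 13*1/5 = 9/7 - 13/5 = -46/35 ≈ -1.3143)
(Q + J)*(M*((f - 3) - 4)) = (72 - 135)*(-46*((3 - 3) - 4)/35) = -(-414)*(0 - 4)/5 = -(-414)*(-4)/5 = -63*184/35 = -1656/5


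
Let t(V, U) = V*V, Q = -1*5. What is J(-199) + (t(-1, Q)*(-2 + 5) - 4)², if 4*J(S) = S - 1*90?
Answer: -285/4 ≈ -71.250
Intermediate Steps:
Q = -5
t(V, U) = V²
J(S) = -45/2 + S/4 (J(S) = (S - 1*90)/4 = (S - 90)/4 = (-90 + S)/4 = -45/2 + S/4)
J(-199) + (t(-1, Q)*(-2 + 5) - 4)² = (-45/2 + (¼)*(-199)) + ((-1)²*(-2 + 5) - 4)² = (-45/2 - 199/4) + (1*3 - 4)² = -289/4 + (3 - 4)² = -289/4 + (-1)² = -289/4 + 1 = -285/4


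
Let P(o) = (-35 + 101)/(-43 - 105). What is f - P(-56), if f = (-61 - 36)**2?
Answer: 696299/74 ≈ 9409.4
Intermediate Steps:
f = 9409 (f = (-97)**2 = 9409)
P(o) = -33/74 (P(o) = 66/(-148) = 66*(-1/148) = -33/74)
f - P(-56) = 9409 - 1*(-33/74) = 9409 + 33/74 = 696299/74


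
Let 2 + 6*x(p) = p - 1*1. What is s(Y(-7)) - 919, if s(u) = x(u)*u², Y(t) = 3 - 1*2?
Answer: -2758/3 ≈ -919.33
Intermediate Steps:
Y(t) = 1 (Y(t) = 3 - 2 = 1)
x(p) = -½ + p/6 (x(p) = -⅓ + (p - 1*1)/6 = -⅓ + (p - 1)/6 = -⅓ + (-1 + p)/6 = -⅓ + (-⅙ + p/6) = -½ + p/6)
s(u) = u²*(-½ + u/6) (s(u) = (-½ + u/6)*u² = u²*(-½ + u/6))
s(Y(-7)) - 919 = (⅙)*1²*(-3 + 1) - 919 = (⅙)*1*(-2) - 919 = -⅓ - 919 = -2758/3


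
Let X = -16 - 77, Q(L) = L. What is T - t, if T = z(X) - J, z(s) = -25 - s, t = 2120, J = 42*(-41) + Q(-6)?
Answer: -324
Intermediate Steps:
X = -93
J = -1728 (J = 42*(-41) - 6 = -1722 - 6 = -1728)
T = 1796 (T = (-25 - 1*(-93)) - 1*(-1728) = (-25 + 93) + 1728 = 68 + 1728 = 1796)
T - t = 1796 - 1*2120 = 1796 - 2120 = -324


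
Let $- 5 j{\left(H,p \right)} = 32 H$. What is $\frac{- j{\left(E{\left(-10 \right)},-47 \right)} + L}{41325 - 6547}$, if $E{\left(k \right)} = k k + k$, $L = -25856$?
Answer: $- \frac{12640}{17389} \approx -0.7269$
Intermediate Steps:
$E{\left(k \right)} = k + k^{2}$ ($E{\left(k \right)} = k^{2} + k = k + k^{2}$)
$j{\left(H,p \right)} = - \frac{32 H}{5}$
$\frac{- j{\left(E{\left(-10 \right)},-47 \right)} + L}{41325 - 6547} = \frac{- \frac{\left(-32\right) \left(- 10 \left(1 - 10\right)\right)}{5} - 25856}{41325 - 6547} = \frac{- \frac{\left(-32\right) \left(\left(-10\right) \left(-9\right)\right)}{5} - 25856}{34778} = \left(- \frac{\left(-32\right) 90}{5} - 25856\right) \frac{1}{34778} = \left(\left(-1\right) \left(-576\right) - 25856\right) \frac{1}{34778} = \left(576 - 25856\right) \frac{1}{34778} = \left(-25280\right) \frac{1}{34778} = - \frac{12640}{17389}$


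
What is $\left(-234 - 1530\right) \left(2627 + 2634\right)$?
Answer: $-9280404$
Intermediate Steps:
$\left(-234 - 1530\right) \left(2627 + 2634\right) = \left(-234 - 1530\right) 5261 = \left(-1764\right) 5261 = -9280404$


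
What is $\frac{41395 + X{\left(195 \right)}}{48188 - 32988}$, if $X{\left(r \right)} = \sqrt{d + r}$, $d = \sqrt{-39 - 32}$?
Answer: $\frac{8279}{3040} + \frac{\sqrt{195 + i \sqrt{71}}}{15200} \approx 2.7243 + 1.9844 \cdot 10^{-5} i$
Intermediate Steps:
$d = i \sqrt{71}$ ($d = \sqrt{-71} = i \sqrt{71} \approx 8.4261 i$)
$X{\left(r \right)} = \sqrt{r + i \sqrt{71}}$ ($X{\left(r \right)} = \sqrt{i \sqrt{71} + r} = \sqrt{r + i \sqrt{71}}$)
$\frac{41395 + X{\left(195 \right)}}{48188 - 32988} = \frac{41395 + \sqrt{195 + i \sqrt{71}}}{48188 - 32988} = \frac{41395 + \sqrt{195 + i \sqrt{71}}}{15200} = \left(41395 + \sqrt{195 + i \sqrt{71}}\right) \frac{1}{15200} = \frac{8279}{3040} + \frac{\sqrt{195 + i \sqrt{71}}}{15200}$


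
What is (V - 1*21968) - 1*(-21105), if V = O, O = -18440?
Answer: -19303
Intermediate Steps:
V = -18440
(V - 1*21968) - 1*(-21105) = (-18440 - 1*21968) - 1*(-21105) = (-18440 - 21968) + 21105 = -40408 + 21105 = -19303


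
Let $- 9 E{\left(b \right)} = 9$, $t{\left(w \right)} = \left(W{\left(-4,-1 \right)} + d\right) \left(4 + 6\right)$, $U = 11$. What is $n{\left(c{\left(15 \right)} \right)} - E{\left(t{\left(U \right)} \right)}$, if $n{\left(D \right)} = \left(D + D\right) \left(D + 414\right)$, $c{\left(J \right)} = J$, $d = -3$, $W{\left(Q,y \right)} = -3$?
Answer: $12871$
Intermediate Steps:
$t{\left(w \right)} = -60$ ($t{\left(w \right)} = \left(-3 - 3\right) \left(4 + 6\right) = \left(-6\right) 10 = -60$)
$n{\left(D \right)} = 2 D \left(414 + D\right)$
$E{\left(b \right)} = -1$ ($E{\left(b \right)} = \left(- \frac{1}{9}\right) 9 = -1$)
$n{\left(c{\left(15 \right)} \right)} - E{\left(t{\left(U \right)} \right)} = 2 \cdot 15 \left(414 + 15\right) - -1 = 2 \cdot 15 \cdot 429 + 1 = 12870 + 1 = 12871$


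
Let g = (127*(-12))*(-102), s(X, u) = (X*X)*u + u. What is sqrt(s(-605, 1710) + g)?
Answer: 6*sqrt(17390553) ≈ 25021.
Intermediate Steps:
s(X, u) = u + u*X**2 (s(X, u) = X**2*u + u = u*X**2 + u = u + u*X**2)
g = 155448 (g = -1524*(-102) = 155448)
sqrt(s(-605, 1710) + g) = sqrt(1710*(1 + (-605)**2) + 155448) = sqrt(1710*(1 + 366025) + 155448) = sqrt(1710*366026 + 155448) = sqrt(625904460 + 155448) = sqrt(626059908) = 6*sqrt(17390553)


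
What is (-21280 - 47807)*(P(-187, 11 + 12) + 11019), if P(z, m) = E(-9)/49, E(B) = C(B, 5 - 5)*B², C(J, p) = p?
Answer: -761269653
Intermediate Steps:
E(B) = 0 (E(B) = (5 - 5)*B² = 0*B² = 0)
P(z, m) = 0 (P(z, m) = 0/49 = 0*(1/49) = 0)
(-21280 - 47807)*(P(-187, 11 + 12) + 11019) = (-21280 - 47807)*(0 + 11019) = -69087*11019 = -761269653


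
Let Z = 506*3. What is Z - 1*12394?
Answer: -10876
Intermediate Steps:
Z = 1518
Z - 1*12394 = 1518 - 1*12394 = 1518 - 12394 = -10876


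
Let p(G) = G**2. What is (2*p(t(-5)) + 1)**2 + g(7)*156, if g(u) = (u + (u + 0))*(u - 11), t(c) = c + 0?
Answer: -6135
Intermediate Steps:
t(c) = c
g(u) = 2*u*(-11 + u) (g(u) = (u + u)*(-11 + u) = (2*u)*(-11 + u) = 2*u*(-11 + u))
(2*p(t(-5)) + 1)**2 + g(7)*156 = (2*(-5)**2 + 1)**2 + (2*7*(-11 + 7))*156 = (2*25 + 1)**2 + (2*7*(-4))*156 = (50 + 1)**2 - 56*156 = 51**2 - 8736 = 2601 - 8736 = -6135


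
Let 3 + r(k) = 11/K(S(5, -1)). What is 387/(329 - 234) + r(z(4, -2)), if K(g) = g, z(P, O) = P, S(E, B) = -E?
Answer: -107/95 ≈ -1.1263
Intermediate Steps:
r(k) = -26/5 (r(k) = -3 + 11/((-1*5)) = -3 + 11/(-5) = -3 + 11*(-⅕) = -3 - 11/5 = -26/5)
387/(329 - 234) + r(z(4, -2)) = 387/(329 - 234) - 26/5 = 387/95 - 26/5 = -107/95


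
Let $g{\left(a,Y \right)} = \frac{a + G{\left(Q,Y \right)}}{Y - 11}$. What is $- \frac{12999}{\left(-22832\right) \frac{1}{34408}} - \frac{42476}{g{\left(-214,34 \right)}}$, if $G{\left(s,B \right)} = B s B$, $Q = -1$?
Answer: $\frac{39691563611}{1954990} \approx 20303.0$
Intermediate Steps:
$G{\left(s,B \right)} = s B^{2}$
$g{\left(a,Y \right)} = \frac{a - Y^{2}}{-11 + Y}$ ($g{\left(a,Y \right)} = \frac{a - Y^{2}}{Y - 11} = \frac{a - Y^{2}}{-11 + Y}$)
$- \frac{12999}{\left(-22832\right) \frac{1}{34408}} - \frac{42476}{g{\left(-214,34 \right)}} = - \frac{12999}{\left(-22832\right) \frac{1}{34408}} - \frac{42476}{\frac{1}{-11 + 34} \left(-214 - 34^{2}\right)} = - \frac{12999}{\left(-22832\right) \frac{1}{34408}} - \frac{42476}{\frac{1}{23} \left(-214 - 1156\right)} = - \frac{12999}{- \frac{2854}{4301}} - \frac{42476}{\frac{1}{23} \left(-214 - 1156\right)} = \left(-12999\right) \left(- \frac{4301}{2854}\right) - \frac{42476}{\frac{1}{23} \left(-1370\right)} = \frac{55908699}{2854} - \frac{42476}{- \frac{1370}{23}} = \frac{55908699}{2854} - - \frac{488474}{685} = \frac{55908699}{2854} + \frac{488474}{685} = \frac{39691563611}{1954990}$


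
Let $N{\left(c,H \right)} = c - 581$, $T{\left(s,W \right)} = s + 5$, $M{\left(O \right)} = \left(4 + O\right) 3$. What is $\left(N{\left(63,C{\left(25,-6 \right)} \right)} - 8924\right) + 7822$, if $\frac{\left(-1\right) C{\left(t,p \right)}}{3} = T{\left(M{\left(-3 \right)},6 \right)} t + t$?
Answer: $-1620$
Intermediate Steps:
$M{\left(O \right)} = 12 + 3 O$
$T{\left(s,W \right)} = 5 + s$
$C{\left(t,p \right)} = - 27 t$ ($C{\left(t,p \right)} = - 3 \left(\left(5 + \left(12 + 3 \left(-3\right)\right)\right) t + t\right) = - 3 \left(\left(5 + \left(12 - 9\right)\right) t + t\right) = - 3 \left(\left(5 + 3\right) t + t\right) = - 3 \left(8 t + t\right) = - 3 \cdot 9 t = - 27 t$)
$N{\left(c,H \right)} = -581 + c$
$\left(N{\left(63,C{\left(25,-6 \right)} \right)} - 8924\right) + 7822 = \left(\left(-581 + 63\right) - 8924\right) + 7822 = \left(-518 - 8924\right) + 7822 = -9442 + 7822 = -1620$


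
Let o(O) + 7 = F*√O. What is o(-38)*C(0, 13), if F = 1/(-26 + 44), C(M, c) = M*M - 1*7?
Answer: 49 - 7*I*√38/18 ≈ 49.0 - 2.3973*I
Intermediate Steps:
C(M, c) = -7 + M² (C(M, c) = M² - 7 = -7 + M²)
F = 1/18 ≈ 0.055556
o(O) = -7 + √O/18
o(-38)*C(0, 13) = (-7 + √(-38)/18)*(-7 + 0²) = (-7 + (I*√38)/18)*(-7 + 0) = (-7 + I*√38/18)*(-7) = 49 - 7*I*√38/18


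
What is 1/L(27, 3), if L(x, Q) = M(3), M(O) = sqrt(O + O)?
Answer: sqrt(6)/6 ≈ 0.40825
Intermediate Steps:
M(O) = sqrt(2)*sqrt(O) (M(O) = sqrt(2*O) = sqrt(2)*sqrt(O))
L(x, Q) = sqrt(6) (L(x, Q) = sqrt(2)*sqrt(3) = sqrt(6))
1/L(27, 3) = 1/(sqrt(6)) = sqrt(6)/6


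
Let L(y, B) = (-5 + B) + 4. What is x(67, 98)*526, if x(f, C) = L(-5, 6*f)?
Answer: 210926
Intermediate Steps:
L(y, B) = -1 + B
x(f, C) = -1 + 6*f
x(67, 98)*526 = (-1 + 6*67)*526 = (-1 + 402)*526 = 401*526 = 210926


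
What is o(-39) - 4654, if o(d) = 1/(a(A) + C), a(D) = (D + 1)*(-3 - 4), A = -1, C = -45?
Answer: -209431/45 ≈ -4654.0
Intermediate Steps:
a(D) = -7 - 7*D (a(D) = (1 + D)*(-7) = -7 - 7*D)
o(d) = -1/45 (o(d) = 1/((-7 - 7*(-1)) - 45) = 1/((-7 + 7) - 45) = 1/(0 - 45) = 1/(-45) = -1/45)
o(-39) - 4654 = -1/45 - 4654 = -209431/45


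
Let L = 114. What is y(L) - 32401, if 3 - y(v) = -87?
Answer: -32311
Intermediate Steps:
y(v) = 90 (y(v) = 3 - 1*(-87) = 3 + 87 = 90)
y(L) - 32401 = 90 - 32401 = -32311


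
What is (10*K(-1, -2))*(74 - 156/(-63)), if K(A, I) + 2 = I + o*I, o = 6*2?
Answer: -64240/3 ≈ -21413.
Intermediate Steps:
o = 12
K(A, I) = -2 + 13*I (K(A, I) = -2 + (I + 12*I) = -2 + 13*I)
(10*K(-1, -2))*(74 - 156/(-63)) = (10*(-2 + 13*(-2)))*(74 - 156/(-63)) = (10*(-2 - 26))*(74 - 156*(-1/63)) = (10*(-28))*(74 + 52/21) = -280*1606/21 = -64240/3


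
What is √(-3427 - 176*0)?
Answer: I*√3427 ≈ 58.541*I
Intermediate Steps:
√(-3427 - 176*0) = √(-3427 + 0) = √(-3427) = I*√3427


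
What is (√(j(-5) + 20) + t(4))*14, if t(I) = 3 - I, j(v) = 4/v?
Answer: -14 + 56*√30/5 ≈ 47.345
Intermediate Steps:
(√(j(-5) + 20) + t(4))*14 = (√(4/(-5) + 20) + (3 - 1*4))*14 = (√(4*(-⅕) + 20) + (3 - 4))*14 = (√(-⅘ + 20) - 1)*14 = (√(96/5) - 1)*14 = (4*√30/5 - 1)*14 = (-1 + 4*√30/5)*14 = -14 + 56*√30/5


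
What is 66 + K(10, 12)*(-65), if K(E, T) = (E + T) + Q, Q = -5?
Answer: -1039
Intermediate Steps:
K(E, T) = -5 + E + T (K(E, T) = (E + T) - 5 = -5 + E + T)
66 + K(10, 12)*(-65) = 66 + (-5 + 10 + 12)*(-65) = 66 + 17*(-65) = 66 - 1105 = -1039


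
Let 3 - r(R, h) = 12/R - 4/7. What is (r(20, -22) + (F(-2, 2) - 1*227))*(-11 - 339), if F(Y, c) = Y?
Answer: 79110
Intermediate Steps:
r(R, h) = 25/7 - 12/R (r(R, h) = 3 - (12/R - 4/7) = 3 - (-4/7 + 12/R) = 3 + (4/7 - 12/R) = 25/7 - 12/R)
(r(20, -22) + (F(-2, 2) - 1*227))*(-11 - 339) = ((25/7 - 12/20) + (-2 - 1*227))*(-11 - 339) = ((25/7 - 12*1/20) + (-2 - 227))*(-350) = ((25/7 - ⅗) - 229)*(-350) = (104/35 - 229)*(-350) = -7911/35*(-350) = 79110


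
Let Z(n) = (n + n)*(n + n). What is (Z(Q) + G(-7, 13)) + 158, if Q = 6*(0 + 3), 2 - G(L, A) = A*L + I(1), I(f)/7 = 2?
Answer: 1533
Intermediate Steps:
I(f) = 14 (I(f) = 7*2 = 14)
G(L, A) = -12 - A*L (G(L, A) = 2 - (A*L + 14) = 2 - (14 + A*L) = 2 + (-14 - A*L) = -12 - A*L)
Q = 18 (Q = 6*3 = 18)
Z(n) = 4*n² (Z(n) = (2*n)*(2*n) = 4*n²)
(Z(Q) + G(-7, 13)) + 158 = (4*18² + (-12 - 1*13*(-7))) + 158 = (4*324 + (-12 + 91)) + 158 = (1296 + 79) + 158 = 1375 + 158 = 1533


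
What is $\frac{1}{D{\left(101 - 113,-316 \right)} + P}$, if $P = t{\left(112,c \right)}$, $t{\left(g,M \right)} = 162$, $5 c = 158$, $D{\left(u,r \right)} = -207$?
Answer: $- \frac{1}{45} \approx -0.022222$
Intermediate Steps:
$c = \frac{158}{5}$ ($c = \frac{1}{5} \cdot 158 = \frac{158}{5} \approx 31.6$)
$P = 162$
$\frac{1}{D{\left(101 - 113,-316 \right)} + P} = \frac{1}{-207 + 162} = \frac{1}{-45} = - \frac{1}{45}$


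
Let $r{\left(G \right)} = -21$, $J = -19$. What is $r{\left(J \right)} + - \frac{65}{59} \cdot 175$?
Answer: $- \frac{12614}{59} \approx -213.8$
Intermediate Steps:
$r{\left(J \right)} + - \frac{65}{59} \cdot 175 = -21 + - \frac{65}{59} \cdot 175 = -21 + \left(-65\right) \frac{1}{59} \cdot 175 = -21 - \frac{11375}{59} = - \frac{12614}{59}$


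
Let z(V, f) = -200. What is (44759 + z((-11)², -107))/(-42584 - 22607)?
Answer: -44559/65191 ≈ -0.68351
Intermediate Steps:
(44759 + z((-11)², -107))/(-42584 - 22607) = (44759 - 200)/(-42584 - 22607) = 44559/(-65191) = 44559*(-1/65191) = -44559/65191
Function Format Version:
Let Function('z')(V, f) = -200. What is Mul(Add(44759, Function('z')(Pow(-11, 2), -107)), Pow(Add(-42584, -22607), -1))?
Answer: Rational(-44559, 65191) ≈ -0.68351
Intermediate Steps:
Mul(Add(44759, Function('z')(Pow(-11, 2), -107)), Pow(Add(-42584, -22607), -1)) = Mul(Add(44759, -200), Pow(Add(-42584, -22607), -1)) = Mul(44559, Pow(-65191, -1)) = Mul(44559, Rational(-1, 65191)) = Rational(-44559, 65191)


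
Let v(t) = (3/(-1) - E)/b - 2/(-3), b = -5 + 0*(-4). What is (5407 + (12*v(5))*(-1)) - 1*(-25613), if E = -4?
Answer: 155072/5 ≈ 31014.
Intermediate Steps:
b = -5 (b = -5 + 0 = -5)
v(t) = 7/15 (v(t) = (3/(-1) - 1*(-4))/(-5) - 2/(-3) = (3*(-1) + 4)*(-⅕) - 2*(-⅓) = (-3 + 4)*(-⅕) + ⅔ = 1*(-⅕) + ⅔ = -⅕ + ⅔ = 7/15)
(5407 + (12*v(5))*(-1)) - 1*(-25613) = (5407 + (12*(7/15))*(-1)) - 1*(-25613) = (5407 + (28/5)*(-1)) + 25613 = (5407 - 28/5) + 25613 = 27007/5 + 25613 = 155072/5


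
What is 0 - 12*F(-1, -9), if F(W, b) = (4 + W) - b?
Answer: -144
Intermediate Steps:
F(W, b) = 4 + W - b
0 - 12*F(-1, -9) = 0 - 12*(4 - 1 - 1*(-9)) = 0 - 12*(4 - 1 + 9) = 0 - 12*12 = 0 - 144 = -144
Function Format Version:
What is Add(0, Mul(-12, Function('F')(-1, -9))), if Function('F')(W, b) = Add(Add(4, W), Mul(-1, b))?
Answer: -144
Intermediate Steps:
Function('F')(W, b) = Add(4, W, Mul(-1, b))
Add(0, Mul(-12, Function('F')(-1, -9))) = Add(0, Mul(-12, Add(4, -1, Mul(-1, -9)))) = Add(0, Mul(-12, Add(4, -1, 9))) = Add(0, Mul(-12, 12)) = Add(0, -144) = -144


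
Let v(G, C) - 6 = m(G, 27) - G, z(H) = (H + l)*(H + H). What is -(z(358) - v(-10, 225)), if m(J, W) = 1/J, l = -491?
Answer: 952439/10 ≈ 95244.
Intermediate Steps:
z(H) = 2*H*(-491 + H) (z(H) = (H - 491)*(H + H) = (-491 + H)*(2*H) = 2*H*(-491 + H))
v(G, C) = 6 + 1/G - G (v(G, C) = 6 + (1/G - G) = 6 + 1/G - G)
-(z(358) - v(-10, 225)) = -(2*358*(-491 + 358) - (6 + 1/(-10) - 1*(-10))) = -(2*358*(-133) - (6 - ⅒ + 10)) = -(-95228 - 1*159/10) = -(-95228 - 159/10) = -1*(-952439/10) = 952439/10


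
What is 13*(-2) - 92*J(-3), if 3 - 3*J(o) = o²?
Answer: 158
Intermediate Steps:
J(o) = 1 - o²/3
13*(-2) - 92*J(-3) = 13*(-2) - 92*(1 - ⅓*(-3)²) = -26 - 92*(1 - ⅓*9) = -26 - 92*(1 - 3) = -26 - 92*(-2) = -26 + 184 = 158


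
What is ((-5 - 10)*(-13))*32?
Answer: 6240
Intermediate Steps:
((-5 - 10)*(-13))*32 = -15*(-13)*32 = 195*32 = 6240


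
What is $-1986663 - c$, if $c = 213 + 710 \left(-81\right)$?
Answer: $-1929366$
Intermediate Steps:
$c = -57297$ ($c = 213 - 57510 = -57297$)
$-1986663 - c = -1986663 - -57297 = -1986663 + 57297 = -1929366$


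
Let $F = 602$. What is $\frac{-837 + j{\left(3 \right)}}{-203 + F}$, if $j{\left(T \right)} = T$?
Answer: $- \frac{278}{133} \approx -2.0902$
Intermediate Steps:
$\frac{-837 + j{\left(3 \right)}}{-203 + F} = \frac{-837 + 3}{-203 + 602} = - \frac{834}{399} = \left(-834\right) \frac{1}{399} = - \frac{278}{133}$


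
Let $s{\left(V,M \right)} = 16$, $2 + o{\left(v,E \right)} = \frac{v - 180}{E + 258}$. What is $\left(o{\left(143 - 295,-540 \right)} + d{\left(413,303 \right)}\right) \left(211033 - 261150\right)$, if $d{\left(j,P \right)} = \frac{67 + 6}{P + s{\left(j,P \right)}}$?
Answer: $\frac{1338675187}{44979} \approx 29762.0$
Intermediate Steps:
$o{\left(v,E \right)} = -2 + \frac{-180 + v}{258 + E}$ ($o{\left(v,E \right)} = -2 + \frac{v - 180}{E + 258} = -2 + \frac{-180 + v}{258 + E}$)
$d{\left(j,P \right)} = \frac{73}{16 + P}$ ($d{\left(j,P \right)} = \frac{67 + 6}{P + 16} = \frac{73}{16 + P}$)
$\left(o{\left(143 - 295,-540 \right)} + d{\left(413,303 \right)}\right) \left(211033 - 261150\right) = \left(\frac{-696 + \left(143 - 295\right) - -1080}{258 - 540} + \frac{73}{16 + 303}\right) \left(211033 - 261150\right) = \left(\frac{-696 - 152 + 1080}{-282} + \frac{73}{319}\right) \left(-50117\right) = \left(\left(- \frac{1}{282}\right) 232 + 73 \cdot \frac{1}{319}\right) \left(-50117\right) = \left(- \frac{116}{141} + \frac{73}{319}\right) \left(-50117\right) = \left(- \frac{26711}{44979}\right) \left(-50117\right) = \frac{1338675187}{44979}$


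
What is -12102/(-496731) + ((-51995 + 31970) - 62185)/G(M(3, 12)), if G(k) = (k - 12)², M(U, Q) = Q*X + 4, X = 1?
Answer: -6806010313/1324616 ≈ -5138.1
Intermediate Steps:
M(U, Q) = 4 + Q (M(U, Q) = Q*1 + 4 = Q + 4 = 4 + Q)
G(k) = (-12 + k)²
-12102/(-496731) + ((-51995 + 31970) - 62185)/G(M(3, 12)) = -12102/(-496731) + ((-51995 + 31970) - 62185)/((-12 + (4 + 12))²) = -12102*(-1/496731) + (-20025 - 62185)/((-12 + 16)²) = 4034/165577 - 82210/(4²) = 4034/165577 - 82210/16 = 4034/165577 - 82210*1/16 = 4034/165577 - 41105/8 = -6806010313/1324616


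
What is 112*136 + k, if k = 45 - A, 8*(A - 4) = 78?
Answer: 61053/4 ≈ 15263.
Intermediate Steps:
A = 55/4 (A = 4 + (⅛)*78 = 4 + 39/4 = 55/4 ≈ 13.750)
k = 125/4 (k = 45 - 1*55/4 = 45 - 55/4 = 125/4 ≈ 31.250)
112*136 + k = 112*136 + 125/4 = 15232 + 125/4 = 61053/4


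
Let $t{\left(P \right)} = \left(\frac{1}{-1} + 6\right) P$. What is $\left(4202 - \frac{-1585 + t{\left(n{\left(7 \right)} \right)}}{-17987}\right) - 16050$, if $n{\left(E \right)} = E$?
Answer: $- \frac{213111526}{17987} \approx -11848.0$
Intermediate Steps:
$t{\left(P \right)} = 5 P$ ($t{\left(P \right)} = \left(-1 + 6\right) P = 5 P$)
$\left(4202 - \frac{-1585 + t{\left(n{\left(7 \right)} \right)}}{-17987}\right) - 16050 = \left(4202 - \frac{-1585 + 5 \cdot 7}{-17987}\right) - 16050 = \left(4202 - \left(-1585 + 35\right) \left(- \frac{1}{17987}\right)\right) - 16050 = \left(4202 - \left(-1550\right) \left(- \frac{1}{17987}\right)\right) - 16050 = \left(4202 - \frac{1550}{17987}\right) - 16050 = \frac{75579824}{17987} - 16050 = - \frac{213111526}{17987}$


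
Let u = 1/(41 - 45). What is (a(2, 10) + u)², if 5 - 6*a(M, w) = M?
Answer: 1/16 ≈ 0.062500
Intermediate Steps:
a(M, w) = ⅚ - M/6
u = -¼ (u = 1/(-4) = -¼ ≈ -0.25000)
(a(2, 10) + u)² = ((⅚ - ⅙*2) - ¼)² = ((⅚ - ⅓) - ¼)² = (½ - ¼)² = (¼)² = 1/16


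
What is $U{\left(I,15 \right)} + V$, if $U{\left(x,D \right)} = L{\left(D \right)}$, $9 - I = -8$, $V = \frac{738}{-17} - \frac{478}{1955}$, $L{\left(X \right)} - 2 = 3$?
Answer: $- \frac{75573}{1955} \approx -38.656$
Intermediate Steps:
$L{\left(X \right)} = 5$ ($L{\left(X \right)} = 2 + 3 = 5$)
$V = - \frac{85348}{1955}$ ($V = 738 \left(- \frac{1}{17}\right) - \frac{478}{1955} = - \frac{738}{17} - \frac{478}{1955} = - \frac{85348}{1955} \approx -43.656$)
$I = 17$ ($I = 9 - -8 = 9 + 8 = 17$)
$U{\left(x,D \right)} = 5$
$U{\left(I,15 \right)} + V = 5 - \frac{85348}{1955} = - \frac{75573}{1955}$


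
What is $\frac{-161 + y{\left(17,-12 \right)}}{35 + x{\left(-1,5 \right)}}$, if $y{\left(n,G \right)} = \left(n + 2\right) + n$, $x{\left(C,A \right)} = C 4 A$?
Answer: $- \frac{25}{3} \approx -8.3333$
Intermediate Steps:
$x{\left(C,A \right)} = 4 A C$ ($x{\left(C,A \right)} = 4 C A = 4 A C$)
$y{\left(n,G \right)} = 2 + 2 n$ ($y{\left(n,G \right)} = \left(2 + n\right) + n = 2 + 2 n$)
$\frac{-161 + y{\left(17,-12 \right)}}{35 + x{\left(-1,5 \right)}} = \frac{-161 + \left(2 + 2 \cdot 17\right)}{35 + 4 \cdot 5 \left(-1\right)} = \frac{-161 + \left(2 + 34\right)}{35 - 20} = \frac{-161 + 36}{15} = \left(-125\right) \frac{1}{15} = - \frac{25}{3}$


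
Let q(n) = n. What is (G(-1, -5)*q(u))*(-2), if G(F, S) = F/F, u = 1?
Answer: -2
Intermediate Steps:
G(F, S) = 1
(G(-1, -5)*q(u))*(-2) = (1*1)*(-2) = 1*(-2) = -2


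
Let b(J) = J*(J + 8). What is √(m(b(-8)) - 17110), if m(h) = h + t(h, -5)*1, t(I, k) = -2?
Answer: 2*I*√4278 ≈ 130.81*I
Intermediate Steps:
b(J) = J*(8 + J)
m(h) = -2 + h (m(h) = h - 2*1 = h - 2 = -2 + h)
√(m(b(-8)) - 17110) = √((-2 - 8*(8 - 8)) - 17110) = √((-2 - 8*0) - 17110) = √((-2 + 0) - 17110) = √(-2 - 17110) = √(-17112) = 2*I*√4278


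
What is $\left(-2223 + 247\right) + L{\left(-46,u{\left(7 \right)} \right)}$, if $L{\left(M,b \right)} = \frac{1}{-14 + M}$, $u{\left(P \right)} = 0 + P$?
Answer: $- \frac{118561}{60} \approx -1976.0$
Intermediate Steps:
$u{\left(P \right)} = P$
$\left(-2223 + 247\right) + L{\left(-46,u{\left(7 \right)} \right)} = \left(-2223 + 247\right) + \frac{1}{-14 - 46} = -1976 + \frac{1}{-60} = -1976 - \frac{1}{60} = - \frac{118561}{60}$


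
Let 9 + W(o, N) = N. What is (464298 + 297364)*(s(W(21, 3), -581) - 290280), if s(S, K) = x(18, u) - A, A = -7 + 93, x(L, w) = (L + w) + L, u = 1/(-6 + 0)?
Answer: -663400366211/3 ≈ -2.2113e+11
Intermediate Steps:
u = -1/6 (u = 1/(-6) = -1/6 ≈ -0.16667)
W(o, N) = -9 + N
x(L, w) = w + 2*L
A = 86
s(S, K) = -301/6 (s(S, K) = (-1/6 + 2*18) - 1*86 = (-1/6 + 36) - 86 = 215/6 - 86 = -301/6)
(464298 + 297364)*(s(W(21, 3), -581) - 290280) = (464298 + 297364)*(-301/6 - 290280) = 761662*(-1741981/6) = -663400366211/3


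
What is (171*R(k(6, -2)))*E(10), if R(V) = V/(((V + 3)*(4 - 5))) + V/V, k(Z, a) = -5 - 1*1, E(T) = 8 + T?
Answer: -3078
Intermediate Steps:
k(Z, a) = -6 (k(Z, a) = -5 - 1 = -6)
R(V) = 1 + V/(-3 - V) (R(V) = V/(((3 + V)*(-1))) + 1 = V/(-3 - V) + 1 = 1 + V/(-3 - V))
(171*R(k(6, -2)))*E(10) = (171*(3/(3 - 6)))*(8 + 10) = (171*(3/(-3)))*18 = (171*(3*(-1/3)))*18 = (171*(-1))*18 = -171*18 = -3078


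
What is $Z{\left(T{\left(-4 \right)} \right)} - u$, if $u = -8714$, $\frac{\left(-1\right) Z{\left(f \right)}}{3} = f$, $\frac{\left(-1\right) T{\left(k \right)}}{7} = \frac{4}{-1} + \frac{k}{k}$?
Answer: $8651$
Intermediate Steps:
$T{\left(k \right)} = 21$ ($T{\left(k \right)} = - 7 \left(\frac{4}{-1} + \frac{k}{k}\right) = - 7 \left(4 \left(-1\right) + 1\right) = - 7 \left(-4 + 1\right) = \left(-7\right) \left(-3\right) = 21$)
$Z{\left(f \right)} = - 3 f$
$Z{\left(T{\left(-4 \right)} \right)} - u = \left(-3\right) 21 - -8714 = -63 + 8714 = 8651$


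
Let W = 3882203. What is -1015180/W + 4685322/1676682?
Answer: 2747872848601/1084869981741 ≈ 2.5329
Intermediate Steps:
-1015180/W + 4685322/1676682 = -1015180/3882203 + 4685322/1676682 = -1015180*1/3882203 + 4685322*(1/1676682) = -1015180/3882203 + 780887/279447 = 2747872848601/1084869981741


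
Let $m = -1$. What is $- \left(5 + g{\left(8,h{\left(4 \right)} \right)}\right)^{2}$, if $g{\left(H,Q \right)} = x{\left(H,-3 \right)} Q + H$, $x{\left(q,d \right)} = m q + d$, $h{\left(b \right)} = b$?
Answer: $-961$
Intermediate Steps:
$x{\left(q,d \right)} = d - q$ ($x{\left(q,d \right)} = - q + d = d - q$)
$g{\left(H,Q \right)} = H + Q \left(-3 - H\right)$ ($g{\left(H,Q \right)} = \left(-3 - H\right) Q + H = Q \left(-3 - H\right) + H = H + Q \left(-3 - H\right)$)
$- \left(5 + g{\left(8,h{\left(4 \right)} \right)}\right)^{2} = - \left(5 + \left(8 - 4 \left(3 + 8\right)\right)\right)^{2} = - \left(5 + \left(8 - 4 \cdot 11\right)\right)^{2} = - \left(5 + \left(8 - 44\right)\right)^{2} = - \left(5 - 36\right)^{2} = - \left(-31\right)^{2} = \left(-1\right) 961 = -961$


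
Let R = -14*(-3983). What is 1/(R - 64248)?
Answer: -1/8486 ≈ -0.00011784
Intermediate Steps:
R = 55762
1/(R - 64248) = 1/(55762 - 64248) = 1/(-8486) = -1/8486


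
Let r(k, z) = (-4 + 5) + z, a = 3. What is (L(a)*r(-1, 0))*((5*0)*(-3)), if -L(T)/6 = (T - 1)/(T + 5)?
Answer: 0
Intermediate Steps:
L(T) = -6*(-1 + T)/(5 + T) (L(T) = -6*(T - 1)/(T + 5) = -6*(-1 + T)/(5 + T))
r(k, z) = 1 + z
(L(a)*r(-1, 0))*((5*0)*(-3)) = ((6*(1 - 1*3)/(5 + 3))*(1 + 0))*((5*0)*(-3)) = ((6*(1 - 3)/8)*1)*(0*(-3)) = ((6*(⅛)*(-2))*1)*0 = -3/2*1*0 = -3/2*0 = 0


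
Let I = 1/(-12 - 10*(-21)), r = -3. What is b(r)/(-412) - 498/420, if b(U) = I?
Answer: -1128473/951720 ≈ -1.1857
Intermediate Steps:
I = 1/462 (I = -1/21/(-22) = -1/22*(-1/21) = 1/462 ≈ 0.0021645)
b(U) = 1/462
b(r)/(-412) - 498/420 = (1/462)/(-412) - 498/420 = (1/462)*(-1/412) - 498*1/420 = -1/190344 - 83/70 = -1128473/951720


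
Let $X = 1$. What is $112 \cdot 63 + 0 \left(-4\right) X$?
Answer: $7056$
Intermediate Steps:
$112 \cdot 63 + 0 \left(-4\right) X = 112 \cdot 63 + 0 \left(-4\right) 1 = 7056 + 0 \cdot 1 = 7056 + 0 = 7056$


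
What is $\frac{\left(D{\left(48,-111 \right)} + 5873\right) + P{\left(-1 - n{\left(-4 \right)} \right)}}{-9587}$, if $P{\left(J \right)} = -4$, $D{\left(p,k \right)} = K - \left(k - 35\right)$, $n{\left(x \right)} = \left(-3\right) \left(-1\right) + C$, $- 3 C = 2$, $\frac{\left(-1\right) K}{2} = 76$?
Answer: $- \frac{5863}{9587} \approx -0.61156$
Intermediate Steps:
$K = -152$ ($K = \left(-2\right) 76 = -152$)
$C = - \frac{2}{3}$ ($C = \left(- \frac{1}{3}\right) 2 = - \frac{2}{3} \approx -0.66667$)
$n{\left(x \right)} = \frac{7}{3}$ ($n{\left(x \right)} = \left(-3\right) \left(-1\right) - \frac{2}{3} = 3 - \frac{2}{3} = \frac{7}{3}$)
$D{\left(p,k \right)} = -117 - k$ ($D{\left(p,k \right)} = -152 - \left(k - 35\right) = -152 - \left(-35 + k\right) = -117 - k$)
$\frac{\left(D{\left(48,-111 \right)} + 5873\right) + P{\left(-1 - n{\left(-4 \right)} \right)}}{-9587} = \frac{\left(\left(-117 - -111\right) + 5873\right) - 4}{-9587} = \left(\left(\left(-117 + 111\right) + 5873\right) - 4\right) \left(- \frac{1}{9587}\right) = \left(\left(-6 + 5873\right) - 4\right) \left(- \frac{1}{9587}\right) = \left(5867 - 4\right) \left(- \frac{1}{9587}\right) = 5863 \left(- \frac{1}{9587}\right) = - \frac{5863}{9587}$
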